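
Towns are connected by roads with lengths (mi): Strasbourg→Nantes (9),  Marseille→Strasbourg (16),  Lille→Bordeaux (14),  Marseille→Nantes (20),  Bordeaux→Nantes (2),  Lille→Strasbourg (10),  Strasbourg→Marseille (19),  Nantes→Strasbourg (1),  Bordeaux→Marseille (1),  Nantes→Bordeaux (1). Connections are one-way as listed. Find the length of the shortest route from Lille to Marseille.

Paths from Lille to Marseille:
Lille -> Bordeaux -> Nantes -> Strasbourg -> Marseille: 14 + 2 + 1 + 19 = 36
Lille -> Strasbourg -> Marseille: 10 + 19 = 29
Lille -> Strasbourg -> Nantes -> Bordeaux -> Marseille: 10 + 9 + 1 + 1 = 21
Lille -> Bordeaux -> Marseille: 14 + 1 = 15
The minimum is 15 mi.

15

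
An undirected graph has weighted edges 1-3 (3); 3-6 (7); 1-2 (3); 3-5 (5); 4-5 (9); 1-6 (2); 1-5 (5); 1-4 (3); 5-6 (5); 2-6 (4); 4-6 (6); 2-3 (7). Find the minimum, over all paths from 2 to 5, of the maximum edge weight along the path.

5

Checking several routes:
2 -> 6 -> 1 -> 5: max(4, 2, 5) = 5
2 -> 1 -> 6 -> 5: max(3, 2, 5) = 5
2 -> 6 -> 5: max(4, 5) = 5
2 -> 6 -> 1 -> 3 -> 5: max(4, 2, 3, 5) = 5
Smallest bottleneck: 5.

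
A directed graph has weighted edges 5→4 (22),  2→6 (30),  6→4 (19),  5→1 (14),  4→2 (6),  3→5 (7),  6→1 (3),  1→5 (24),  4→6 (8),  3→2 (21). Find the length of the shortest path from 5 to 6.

30

Paths from 5 to 6:
5-4-2-6: 22 + 6 + 30 = 58
5-4-6: 22 + 8 = 30
Shortest: 30.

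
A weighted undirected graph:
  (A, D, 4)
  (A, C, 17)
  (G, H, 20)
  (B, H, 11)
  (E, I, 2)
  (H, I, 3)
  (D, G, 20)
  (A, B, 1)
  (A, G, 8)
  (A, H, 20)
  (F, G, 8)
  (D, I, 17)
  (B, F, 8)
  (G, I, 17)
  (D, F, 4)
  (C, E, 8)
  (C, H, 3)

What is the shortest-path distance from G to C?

23

Checking several routes:
G→H→C: 20 + 3 = 23
G→A→B→H→C: 8 + 1 + 11 + 3 = 23
G→I→H→C: 17 + 3 + 3 = 23
The minimum is 23.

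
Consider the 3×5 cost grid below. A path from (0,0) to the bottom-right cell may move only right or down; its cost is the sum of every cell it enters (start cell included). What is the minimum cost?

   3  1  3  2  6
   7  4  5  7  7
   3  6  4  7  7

Take [0,0] [0,1] [0,2] [0,3] [0,4] [1,4] [2,4] for a total of 3 + 1 + 3 + 2 + 6 + 7 + 7 = 29.

29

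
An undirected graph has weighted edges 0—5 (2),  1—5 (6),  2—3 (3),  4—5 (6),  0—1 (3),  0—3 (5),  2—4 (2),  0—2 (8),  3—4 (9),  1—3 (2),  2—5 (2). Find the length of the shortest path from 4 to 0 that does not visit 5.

A few of the 4→0 routes:
4 - 2 - 3 - 1 - 0: 2 + 3 + 2 + 3 = 10
4 - 2 - 0: 2 + 8 = 10
4 - 3 - 0: 9 + 5 = 14
4 - 2 - 3 - 0: 2 + 3 + 5 = 10
4 - 3 - 1 - 0: 9 + 2 + 3 = 14
Best route has total 10.

10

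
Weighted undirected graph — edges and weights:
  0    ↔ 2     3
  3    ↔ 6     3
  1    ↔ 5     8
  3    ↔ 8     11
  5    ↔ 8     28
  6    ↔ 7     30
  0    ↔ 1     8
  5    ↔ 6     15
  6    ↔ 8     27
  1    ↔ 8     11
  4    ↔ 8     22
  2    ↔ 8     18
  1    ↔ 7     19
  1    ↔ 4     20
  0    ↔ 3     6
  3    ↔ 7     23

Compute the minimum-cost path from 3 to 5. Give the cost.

18

A few of the 3→5 routes:
3→8→1→5: 11 + 11 + 8 = 30
3→0→2→8→1→5: 6 + 3 + 18 + 11 + 8 = 46
3→0→1→5: 6 + 8 + 8 = 22
3→8→5: 11 + 28 = 39
3→6→5: 3 + 15 = 18
Best route has total 18.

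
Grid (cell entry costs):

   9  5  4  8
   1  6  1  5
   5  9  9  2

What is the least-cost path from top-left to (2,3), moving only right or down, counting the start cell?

24

Best path: [0,0] -> [1,0] -> [1,1] -> [1,2] -> [1,3] -> [2,3]
Cost: 9 + 1 + 6 + 1 + 5 + 2 = 24
For comparison, the top-then-right route costs 33.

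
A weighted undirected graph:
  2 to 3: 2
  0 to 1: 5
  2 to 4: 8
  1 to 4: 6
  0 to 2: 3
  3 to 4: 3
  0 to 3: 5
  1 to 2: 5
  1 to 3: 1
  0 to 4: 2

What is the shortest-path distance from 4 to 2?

Comparing a few candidate routes:
4 - 0 - 2: 2 + 3 = 5
4 - 3 - 2: 3 + 2 = 5
4 - 1 - 3 - 2: 6 + 1 + 2 = 9
4 - 2: 8
Shortest: 5.

5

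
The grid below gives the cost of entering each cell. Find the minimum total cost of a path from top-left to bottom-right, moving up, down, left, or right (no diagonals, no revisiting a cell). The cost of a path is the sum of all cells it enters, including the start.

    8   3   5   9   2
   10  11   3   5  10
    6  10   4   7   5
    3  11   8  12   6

One optimal route is [0,0] -> [0,1] -> [0,2] -> [1,2] -> [2,2] -> [2,3] -> [2,4] -> [3,4].
Its cost is 8 + 3 + 5 + 3 + 4 + 7 + 5 + 6 = 41.

41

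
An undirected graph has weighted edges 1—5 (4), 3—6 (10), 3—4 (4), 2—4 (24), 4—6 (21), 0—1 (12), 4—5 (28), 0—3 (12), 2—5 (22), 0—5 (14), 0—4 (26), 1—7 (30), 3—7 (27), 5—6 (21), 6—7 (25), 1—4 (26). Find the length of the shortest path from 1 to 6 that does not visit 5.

A few of the 1→6 routes:
1-4-6: 26 + 21 = 47
1-4-3-6: 26 + 4 + 10 = 40
1-0-3-6: 12 + 12 + 10 = 34
The minimum is 34.

34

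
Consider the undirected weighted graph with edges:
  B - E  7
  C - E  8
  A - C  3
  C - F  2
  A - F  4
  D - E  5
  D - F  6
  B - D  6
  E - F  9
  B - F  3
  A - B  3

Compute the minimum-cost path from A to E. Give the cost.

A few of the A→E routes:
A→F→E: 4 + 9 = 13
A→B→E: 3 + 7 = 10
A→C→E: 3 + 8 = 11
The minimum is 10.

10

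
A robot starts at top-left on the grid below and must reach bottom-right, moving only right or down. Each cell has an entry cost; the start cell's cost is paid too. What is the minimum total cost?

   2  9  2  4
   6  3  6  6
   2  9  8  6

29

Best path: (0,0) -> (0,1) -> (0,2) -> (0,3) -> (1,3) -> (2,3)
Cost: 2 + 9 + 2 + 4 + 6 + 6 = 29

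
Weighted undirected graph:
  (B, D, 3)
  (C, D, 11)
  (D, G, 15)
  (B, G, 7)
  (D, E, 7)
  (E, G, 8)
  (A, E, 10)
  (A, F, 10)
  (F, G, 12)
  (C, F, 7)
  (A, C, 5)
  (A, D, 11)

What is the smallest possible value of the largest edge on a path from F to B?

A few of the F→B routes:
F - C - A - E - D - B: max(7, 5, 10, 7, 3) = 10
F - A - E - G - B: max(10, 10, 8, 7) = 10
F - A - E - D - B: max(10, 10, 7, 3) = 10
F - C - A - D - E - G - B: max(7, 5, 11, 7, 8, 7) = 11
F - C - A - D - B: max(7, 5, 11, 3) = 11
F - C - A - E - G - B: max(7, 5, 10, 8, 7) = 10
Smallest bottleneck: 10.

10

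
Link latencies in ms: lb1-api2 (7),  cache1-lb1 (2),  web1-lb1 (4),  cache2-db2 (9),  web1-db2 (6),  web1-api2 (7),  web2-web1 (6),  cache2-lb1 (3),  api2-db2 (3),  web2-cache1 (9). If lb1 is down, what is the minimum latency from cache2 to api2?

Paths from cache2 to api2 avoiding lb1:
cache2-db2-web1-api2: 9 + 6 + 7 = 22
cache2-db2-api2: 9 + 3 = 12
The minimum is 12 ms.

12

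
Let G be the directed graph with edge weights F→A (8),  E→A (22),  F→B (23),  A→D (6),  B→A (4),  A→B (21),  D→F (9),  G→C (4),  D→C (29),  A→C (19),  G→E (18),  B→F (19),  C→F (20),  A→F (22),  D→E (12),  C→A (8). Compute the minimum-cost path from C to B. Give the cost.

29

Paths from C to B:
C→A→D→F→B: 8 + 6 + 9 + 23 = 46
C→A→B: 8 + 21 = 29
C→F→A→B: 20 + 8 + 21 = 49
C→A→F→B: 8 + 22 + 23 = 53
C→F→B: 20 + 23 = 43
The minimum is 29.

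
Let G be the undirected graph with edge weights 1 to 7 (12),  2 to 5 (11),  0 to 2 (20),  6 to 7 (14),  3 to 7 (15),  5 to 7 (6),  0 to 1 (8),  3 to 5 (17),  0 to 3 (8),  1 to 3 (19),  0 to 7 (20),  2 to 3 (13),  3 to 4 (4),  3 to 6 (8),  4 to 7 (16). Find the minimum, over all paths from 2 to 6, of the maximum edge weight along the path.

12

Comparing a few candidate routes:
2 -> 3 -> 6: max(13, 8) = 13
2 -> 3 -> 0 -> 1 -> 7 -> 6: max(13, 8, 8, 12, 14) = 14
2 -> 5 -> 7 -> 1 -> 0 -> 3 -> 6: max(11, 6, 12, 8, 8, 8) = 12
The minimum achievable maximum is 12.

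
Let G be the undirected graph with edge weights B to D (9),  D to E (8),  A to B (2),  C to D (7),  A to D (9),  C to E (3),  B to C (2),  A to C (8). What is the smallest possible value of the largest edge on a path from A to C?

Some routes from A to C:
A-C: max(8) = 8
A-B-D-E-C: max(2, 9, 8, 3) = 9
A-B-D-C: max(2, 9, 7) = 9
A-B-C: max(2, 2) = 2
The minimum achievable maximum is 2.

2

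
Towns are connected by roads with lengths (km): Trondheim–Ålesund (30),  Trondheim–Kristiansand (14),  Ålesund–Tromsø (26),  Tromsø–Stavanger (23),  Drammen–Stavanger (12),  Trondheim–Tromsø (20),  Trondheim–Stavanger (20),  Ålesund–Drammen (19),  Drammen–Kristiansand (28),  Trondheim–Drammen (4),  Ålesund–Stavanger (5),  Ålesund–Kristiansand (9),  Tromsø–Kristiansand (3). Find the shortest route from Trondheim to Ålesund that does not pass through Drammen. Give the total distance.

23

A few of the Trondheim→Ålesund routes:
Trondheim-Kristiansand-Ålesund: 14 + 9 = 23
Trondheim-Stavanger-Ålesund: 20 + 5 = 25
Trondheim-Tromsø-Kristiansand-Ålesund: 20 + 3 + 9 = 32
Trondheim-Ålesund: 30
Shortest: 23 km.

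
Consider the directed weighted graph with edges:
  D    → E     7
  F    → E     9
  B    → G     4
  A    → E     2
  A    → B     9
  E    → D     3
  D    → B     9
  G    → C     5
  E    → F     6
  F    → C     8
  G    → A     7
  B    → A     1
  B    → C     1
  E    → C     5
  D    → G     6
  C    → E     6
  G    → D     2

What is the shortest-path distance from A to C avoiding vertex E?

Paths from A to C avoiding E:
A - B - G - C: 9 + 4 + 5 = 18
A - B - C: 9 + 1 = 10
Best route has total 10.

10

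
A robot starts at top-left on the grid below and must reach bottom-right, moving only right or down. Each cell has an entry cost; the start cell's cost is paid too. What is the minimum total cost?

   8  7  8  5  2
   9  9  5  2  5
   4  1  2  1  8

33

Path [0,0] → [1,0] → [2,0] → [2,1] → [2,2] → [2,3] → [2,4]: 8 + 9 + 4 + 1 + 2 + 1 + 8 = 33.
For comparison, the top-then-right route costs 43.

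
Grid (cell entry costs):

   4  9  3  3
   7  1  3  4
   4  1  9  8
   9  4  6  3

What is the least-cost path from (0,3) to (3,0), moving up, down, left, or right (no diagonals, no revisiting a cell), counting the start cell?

24

Cheapest: (0,3) (0,2) (1,2) (1,1) (2,1) (2,0) (3,0)
  3 + 3 + 3 + 1 + 1 + 4 + 9 = 24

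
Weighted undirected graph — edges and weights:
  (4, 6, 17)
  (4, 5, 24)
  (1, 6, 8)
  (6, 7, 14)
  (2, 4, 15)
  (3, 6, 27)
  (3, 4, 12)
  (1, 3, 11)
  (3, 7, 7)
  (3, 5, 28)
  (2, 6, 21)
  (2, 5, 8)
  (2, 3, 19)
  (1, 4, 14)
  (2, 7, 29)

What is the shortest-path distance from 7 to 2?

A few of the 7→2 routes:
7 → 3 → 4 → 2: 7 + 12 + 15 = 34
7 → 3 → 2: 7 + 19 = 26
7 → 6 → 2: 14 + 21 = 35
7 → 2: 29
The minimum is 26.

26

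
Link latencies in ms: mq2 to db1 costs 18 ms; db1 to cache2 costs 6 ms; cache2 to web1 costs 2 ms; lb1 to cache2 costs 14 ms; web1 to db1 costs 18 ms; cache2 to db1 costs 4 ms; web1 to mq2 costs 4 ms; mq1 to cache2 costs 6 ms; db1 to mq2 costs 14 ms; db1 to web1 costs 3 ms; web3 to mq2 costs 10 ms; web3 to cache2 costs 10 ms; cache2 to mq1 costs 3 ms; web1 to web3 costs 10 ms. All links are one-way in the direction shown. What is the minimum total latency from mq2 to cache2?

24

Paths from mq2 to cache2:
mq2 - db1 - cache2: 18 + 6 = 24
mq2 - db1 - web1 - web3 - cache2: 18 + 3 + 10 + 10 = 41
The minimum is 24 ms.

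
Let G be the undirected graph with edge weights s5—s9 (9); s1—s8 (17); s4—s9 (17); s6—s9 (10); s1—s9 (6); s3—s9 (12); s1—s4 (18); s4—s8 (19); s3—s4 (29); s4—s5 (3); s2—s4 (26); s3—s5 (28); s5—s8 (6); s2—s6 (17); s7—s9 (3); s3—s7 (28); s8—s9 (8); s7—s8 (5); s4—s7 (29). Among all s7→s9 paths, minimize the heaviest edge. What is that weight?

Checking several routes:
s7→s9: max(3) = 3
s7→s8→s5→s9: max(5, 6, 9) = 9
s7→s8→s9: max(5, 8) = 8
Best route has worst link 3.

3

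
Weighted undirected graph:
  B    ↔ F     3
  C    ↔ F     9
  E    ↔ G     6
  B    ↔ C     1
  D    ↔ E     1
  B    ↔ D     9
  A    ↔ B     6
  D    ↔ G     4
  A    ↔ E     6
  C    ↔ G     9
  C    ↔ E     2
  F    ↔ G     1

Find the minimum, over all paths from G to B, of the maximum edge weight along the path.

3

A few of the G→B routes:
G → F → B: max(1, 3) = 3
G → D → E → C → B: max(4, 1, 2, 1) = 4
G → E → A → B: max(6, 6, 6) = 6
The minimum achievable maximum is 3.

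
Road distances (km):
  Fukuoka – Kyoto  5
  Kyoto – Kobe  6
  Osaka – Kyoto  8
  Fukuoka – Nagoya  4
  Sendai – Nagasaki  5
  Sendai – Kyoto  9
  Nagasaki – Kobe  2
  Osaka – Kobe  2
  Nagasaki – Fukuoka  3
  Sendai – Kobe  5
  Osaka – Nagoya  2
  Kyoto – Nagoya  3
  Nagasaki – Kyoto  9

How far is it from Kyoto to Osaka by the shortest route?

A few of the Kyoto→Osaka routes:
Kyoto → Kobe → Osaka: 6 + 2 = 8
Kyoto → Fukuoka → Nagoya → Osaka: 5 + 4 + 2 = 11
Kyoto → Osaka: 8
Kyoto → Nagoya → Osaka: 3 + 2 = 5
Kyoto → Fukuoka → Nagasaki → Kobe → Osaka: 5 + 3 + 2 + 2 = 12
Shortest: 5 km.

5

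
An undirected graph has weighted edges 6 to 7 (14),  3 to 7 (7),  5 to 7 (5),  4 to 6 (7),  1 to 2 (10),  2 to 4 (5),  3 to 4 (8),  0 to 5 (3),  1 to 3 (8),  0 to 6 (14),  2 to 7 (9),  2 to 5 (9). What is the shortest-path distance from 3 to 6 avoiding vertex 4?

Comparing a few candidate routes:
3-7-6: 7 + 14 = 21
3-1-2-7-6: 8 + 10 + 9 + 14 = 41
3-7-5-0-6: 7 + 5 + 3 + 14 = 29
3-7-2-5-0-6: 7 + 9 + 9 + 3 + 14 = 42
Shortest: 21.

21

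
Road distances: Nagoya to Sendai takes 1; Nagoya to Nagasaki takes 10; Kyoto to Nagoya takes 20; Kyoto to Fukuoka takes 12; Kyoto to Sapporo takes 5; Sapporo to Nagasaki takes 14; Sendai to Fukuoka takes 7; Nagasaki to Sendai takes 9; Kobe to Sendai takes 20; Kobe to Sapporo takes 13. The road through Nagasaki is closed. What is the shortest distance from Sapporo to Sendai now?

24

Paths from Sapporo to Sendai avoiding Nagasaki:
Sapporo-Kyoto-Nagoya-Sendai: 5 + 20 + 1 = 26
Sapporo-Kobe-Sendai: 13 + 20 = 33
Sapporo-Kyoto-Fukuoka-Sendai: 5 + 12 + 7 = 24
The minimum is 24.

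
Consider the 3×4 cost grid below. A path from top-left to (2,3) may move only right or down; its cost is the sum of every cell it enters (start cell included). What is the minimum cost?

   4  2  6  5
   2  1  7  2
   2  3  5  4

19

Take r0c0 -> r0c1 -> r1c1 -> r2c1 -> r2c2 -> r2c3 for a total of 4 + 2 + 1 + 3 + 5 + 4 = 19.
For comparison, the top-then-right route costs 23.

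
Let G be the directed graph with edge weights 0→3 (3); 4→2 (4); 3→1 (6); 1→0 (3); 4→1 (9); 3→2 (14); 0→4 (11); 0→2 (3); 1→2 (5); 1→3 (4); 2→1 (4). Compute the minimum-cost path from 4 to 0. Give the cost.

11

Routes from 4 to 0:
4→2→1→0: 4 + 4 + 3 = 11
4→1→0: 9 + 3 = 12
Shortest: 11.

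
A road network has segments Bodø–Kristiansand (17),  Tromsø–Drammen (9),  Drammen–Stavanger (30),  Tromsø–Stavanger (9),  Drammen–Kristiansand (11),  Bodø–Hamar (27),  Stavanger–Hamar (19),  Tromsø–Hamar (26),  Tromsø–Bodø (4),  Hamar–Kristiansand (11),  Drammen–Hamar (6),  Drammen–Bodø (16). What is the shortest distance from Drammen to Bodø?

Comparing a few candidate routes:
Drammen - Hamar - Kristiansand - Bodø: 6 + 11 + 17 = 34
Drammen - Tromsø - Bodø: 9 + 4 = 13
Drammen - Hamar - Bodø: 6 + 27 = 33
Drammen - Kristiansand - Bodø: 11 + 17 = 28
Drammen - Bodø: 16
Best route has total 13 mi.

13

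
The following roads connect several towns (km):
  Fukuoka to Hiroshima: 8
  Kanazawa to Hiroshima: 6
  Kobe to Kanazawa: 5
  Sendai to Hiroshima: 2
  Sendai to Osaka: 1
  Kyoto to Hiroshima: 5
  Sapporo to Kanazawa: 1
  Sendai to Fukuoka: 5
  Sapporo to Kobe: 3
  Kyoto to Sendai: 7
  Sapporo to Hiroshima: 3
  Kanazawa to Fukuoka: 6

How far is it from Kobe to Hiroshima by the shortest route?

6

Checking several routes:
Kobe→Sapporo→Kanazawa→Fukuoka→Sendai→Hiroshima: 3 + 1 + 6 + 5 + 2 = 17
Kobe→Kanazawa→Hiroshima: 5 + 6 = 11
Kobe→Sapporo→Kanazawa→Hiroshima: 3 + 1 + 6 = 10
Kobe→Kanazawa→Sapporo→Hiroshima: 5 + 1 + 3 = 9
Kobe→Sapporo→Hiroshima: 3 + 3 = 6
Shortest: 6 km.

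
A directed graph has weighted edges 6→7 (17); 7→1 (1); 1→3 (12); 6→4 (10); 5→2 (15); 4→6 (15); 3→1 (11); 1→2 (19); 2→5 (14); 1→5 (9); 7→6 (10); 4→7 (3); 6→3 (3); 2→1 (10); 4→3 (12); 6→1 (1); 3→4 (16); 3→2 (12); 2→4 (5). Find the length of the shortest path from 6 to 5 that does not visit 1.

Routes from 6 to 5 avoiding 1:
6→4→3→2→5: 10 + 12 + 12 + 14 = 48
6→3→2→5: 3 + 12 + 14 = 29
Best route has total 29.

29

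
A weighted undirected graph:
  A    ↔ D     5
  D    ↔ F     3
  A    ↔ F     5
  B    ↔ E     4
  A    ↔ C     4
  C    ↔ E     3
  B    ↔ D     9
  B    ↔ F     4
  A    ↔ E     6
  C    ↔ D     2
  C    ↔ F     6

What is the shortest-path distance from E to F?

A few of the E→F routes:
E → A → D → F: 6 + 5 + 3 = 14
E → C → F: 3 + 6 = 9
E → C → A → F: 3 + 4 + 5 = 12
E → C → D → F: 3 + 2 + 3 = 8
E → B → F: 4 + 4 = 8
E → A → F: 6 + 5 = 11
Best route has total 8.

8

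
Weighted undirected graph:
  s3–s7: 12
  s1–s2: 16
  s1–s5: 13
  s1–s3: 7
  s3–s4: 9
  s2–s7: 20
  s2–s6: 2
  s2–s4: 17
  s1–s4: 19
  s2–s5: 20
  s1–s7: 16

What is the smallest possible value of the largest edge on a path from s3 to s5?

13

Checking several routes:
s3 - s1 - s5: max(7, 13) = 13
s3 - s4 - s2 - s1 - s5: max(9, 17, 16, 13) = 17
s3 - s7 - s1 - s5: max(12, 16, 13) = 16
The minimum achievable maximum is 13.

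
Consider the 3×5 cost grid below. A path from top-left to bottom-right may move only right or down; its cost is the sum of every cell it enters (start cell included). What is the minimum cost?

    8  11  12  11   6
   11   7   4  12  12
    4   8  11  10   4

Cheapest: [0,0] -> [0,1] -> [1,1] -> [1,2] -> [2,2] -> [2,3] -> [2,4]
  8 + 11 + 7 + 4 + 11 + 10 + 4 = 55
(Top row then right column would cost 64.)

55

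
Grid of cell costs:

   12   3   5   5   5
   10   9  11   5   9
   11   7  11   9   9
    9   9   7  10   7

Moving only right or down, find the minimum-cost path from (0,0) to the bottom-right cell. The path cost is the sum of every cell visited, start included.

55

One optimal route is [0,0]→[0,1]→[0,2]→[0,3]→[0,4]→[1,4]→[2,4]→[3,4].
Its cost is 12 + 3 + 5 + 5 + 5 + 9 + 9 + 7 = 55.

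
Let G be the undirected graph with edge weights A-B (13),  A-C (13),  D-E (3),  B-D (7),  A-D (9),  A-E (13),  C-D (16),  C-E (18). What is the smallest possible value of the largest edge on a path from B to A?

Comparing a few candidate routes:
B-D-A: max(7, 9) = 9
B-A: max(13) = 13
B-D-E-A: max(7, 3, 13) = 13
Best route has worst link 9.

9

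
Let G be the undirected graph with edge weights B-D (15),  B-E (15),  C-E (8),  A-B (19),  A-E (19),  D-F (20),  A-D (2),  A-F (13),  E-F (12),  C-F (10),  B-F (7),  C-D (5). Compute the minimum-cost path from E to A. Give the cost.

15

A few of the E→A routes:
E→F→A: 12 + 13 = 25
E→C→D→A: 8 + 5 + 2 = 15
E→A: 19
E→F→C→D→A: 12 + 10 + 5 + 2 = 29
The minimum is 15.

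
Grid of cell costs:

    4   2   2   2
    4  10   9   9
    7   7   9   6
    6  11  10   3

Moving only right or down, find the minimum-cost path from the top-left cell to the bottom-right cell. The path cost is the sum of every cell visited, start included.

28

Best path: (0,0) -> (0,1) -> (0,2) -> (0,3) -> (1,3) -> (2,3) -> (3,3)
Cost: 4 + 2 + 2 + 2 + 9 + 6 + 3 = 28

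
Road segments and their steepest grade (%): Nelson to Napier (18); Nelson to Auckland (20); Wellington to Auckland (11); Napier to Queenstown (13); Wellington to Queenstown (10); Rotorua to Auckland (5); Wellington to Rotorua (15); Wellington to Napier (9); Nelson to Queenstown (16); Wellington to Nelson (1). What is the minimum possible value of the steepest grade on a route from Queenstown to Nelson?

A few of the Queenstown→Nelson routes:
Queenstown→Wellington→Nelson: max(10, 1) = 10
Queenstown→Nelson: max(16) = 16
Queenstown→Napier→Wellington→Nelson: max(13, 9, 1) = 13
Smallest bottleneck: 10%.

10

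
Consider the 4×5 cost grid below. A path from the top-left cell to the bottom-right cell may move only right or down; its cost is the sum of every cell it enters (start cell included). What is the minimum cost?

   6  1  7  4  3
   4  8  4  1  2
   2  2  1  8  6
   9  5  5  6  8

34

Best path: [0,0] [1,0] [2,0] [2,1] [2,2] [3,2] [3,3] [3,4]
Cost: 6 + 4 + 2 + 2 + 1 + 5 + 6 + 8 = 34
For comparison, the top-then-right route costs 37.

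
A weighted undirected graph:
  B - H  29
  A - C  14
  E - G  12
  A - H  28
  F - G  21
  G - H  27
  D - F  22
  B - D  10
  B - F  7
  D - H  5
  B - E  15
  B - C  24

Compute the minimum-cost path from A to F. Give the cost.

45

Checking several routes:
A - H - D - F: 28 + 5 + 22 = 55
A - C - B - F: 14 + 24 + 7 = 45
A - H - B - F: 28 + 29 + 7 = 64
A - H - D - B - F: 28 + 5 + 10 + 7 = 50
Best route has total 45.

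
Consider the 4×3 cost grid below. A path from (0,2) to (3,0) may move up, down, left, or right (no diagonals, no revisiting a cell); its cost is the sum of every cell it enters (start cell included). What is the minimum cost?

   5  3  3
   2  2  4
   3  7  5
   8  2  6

One optimal route is r0c2 -> r0c1 -> r1c1 -> r1c0 -> r2c0 -> r3c0.
Its cost is 3 + 3 + 2 + 2 + 3 + 8 = 21.

21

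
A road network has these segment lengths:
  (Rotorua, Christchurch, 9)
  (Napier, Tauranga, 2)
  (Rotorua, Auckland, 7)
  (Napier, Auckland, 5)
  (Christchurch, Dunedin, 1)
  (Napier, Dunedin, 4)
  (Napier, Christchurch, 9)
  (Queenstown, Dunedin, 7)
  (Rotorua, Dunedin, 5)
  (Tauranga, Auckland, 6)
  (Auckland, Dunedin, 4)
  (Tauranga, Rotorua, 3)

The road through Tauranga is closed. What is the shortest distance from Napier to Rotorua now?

Checking several routes:
Napier - Dunedin - Rotorua: 4 + 5 = 9
Napier - Auckland - Dunedin - Rotorua: 5 + 4 + 5 = 14
Napier - Auckland - Rotorua: 5 + 7 = 12
The minimum is 9.

9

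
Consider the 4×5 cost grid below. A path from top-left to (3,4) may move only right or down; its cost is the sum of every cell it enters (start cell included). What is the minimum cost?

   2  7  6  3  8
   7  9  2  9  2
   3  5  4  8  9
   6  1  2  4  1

Best path: [0,0]→[1,0]→[2,0]→[2,1]→[3,1]→[3,2]→[3,3]→[3,4]
Cost: 2 + 7 + 3 + 5 + 1 + 2 + 4 + 1 = 25
(Top row then right column would cost 38.)

25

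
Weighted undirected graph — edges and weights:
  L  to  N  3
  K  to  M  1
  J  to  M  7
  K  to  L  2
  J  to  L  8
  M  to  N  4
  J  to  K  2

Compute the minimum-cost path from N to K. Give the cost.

5

Paths from N to K:
N→L→J→K: 3 + 8 + 2 = 13
N→L→J→M→K: 3 + 8 + 7 + 1 = 19
N→L→K: 3 + 2 = 5
N→M→J→K: 4 + 7 + 2 = 13
N→M→K: 4 + 1 = 5
N→M→J→L→K: 4 + 7 + 8 + 2 = 21
Shortest: 5.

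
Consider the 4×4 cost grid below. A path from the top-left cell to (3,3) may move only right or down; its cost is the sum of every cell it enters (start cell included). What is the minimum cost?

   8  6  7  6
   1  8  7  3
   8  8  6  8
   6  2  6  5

36

Cheapest: (0,0) (1,0) (2,0) (3,0) (3,1) (3,2) (3,3)
  8 + 1 + 8 + 6 + 2 + 6 + 5 = 36
For comparison, the top-then-right route costs 43.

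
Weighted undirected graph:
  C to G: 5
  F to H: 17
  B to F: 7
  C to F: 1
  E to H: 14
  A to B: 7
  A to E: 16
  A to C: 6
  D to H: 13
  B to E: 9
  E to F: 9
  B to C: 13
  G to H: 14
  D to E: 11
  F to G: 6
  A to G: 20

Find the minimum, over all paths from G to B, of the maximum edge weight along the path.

Checking several routes:
G-C-F-E-B: max(5, 1, 9, 9) = 9
G-C-A-B: max(5, 6, 7) = 7
G-F-E-B: max(6, 9, 9) = 9
G-F-C-A-B: max(6, 1, 6, 7) = 7
G-F-B: max(6, 7) = 7
G-C-F-B: max(5, 1, 7) = 7
Best route has worst link 7.

7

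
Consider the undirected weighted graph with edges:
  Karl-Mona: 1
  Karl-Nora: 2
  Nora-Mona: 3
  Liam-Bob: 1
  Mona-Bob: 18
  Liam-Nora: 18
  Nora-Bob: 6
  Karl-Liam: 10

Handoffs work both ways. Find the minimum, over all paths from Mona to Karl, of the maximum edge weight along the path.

A few of the Mona→Karl routes:
Mona→Bob→Nora→Karl: max(18, 6, 2) = 18
Mona→Nora→Karl: max(3, 2) = 3
Mona→Karl: max(1) = 1
Mona→Nora→Bob→Liam→Karl: max(3, 6, 1, 10) = 10
Smallest bottleneck: 1.

1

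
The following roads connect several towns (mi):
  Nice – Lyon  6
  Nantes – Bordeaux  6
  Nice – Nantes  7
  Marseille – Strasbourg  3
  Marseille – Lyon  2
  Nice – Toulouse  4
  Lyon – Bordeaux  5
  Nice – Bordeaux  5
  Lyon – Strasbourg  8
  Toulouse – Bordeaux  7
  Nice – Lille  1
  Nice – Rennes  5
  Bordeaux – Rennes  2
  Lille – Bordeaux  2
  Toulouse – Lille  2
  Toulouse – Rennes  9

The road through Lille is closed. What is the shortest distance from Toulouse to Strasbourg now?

A few of the Toulouse→Strasbourg routes:
Toulouse - Rennes - Bordeaux - Lyon - Marseille - Strasbourg: 9 + 2 + 5 + 2 + 3 = 21
Toulouse - Nice - Bordeaux - Lyon - Marseille - Strasbourg: 4 + 5 + 5 + 2 + 3 = 19
Toulouse - Nice - Lyon - Strasbourg: 4 + 6 + 8 = 18
Toulouse - Bordeaux - Lyon - Strasbourg: 7 + 5 + 8 = 20
Toulouse - Bordeaux - Lyon - Marseille - Strasbourg: 7 + 5 + 2 + 3 = 17
Toulouse - Nice - Lyon - Marseille - Strasbourg: 4 + 6 + 2 + 3 = 15
The minimum is 15 mi.

15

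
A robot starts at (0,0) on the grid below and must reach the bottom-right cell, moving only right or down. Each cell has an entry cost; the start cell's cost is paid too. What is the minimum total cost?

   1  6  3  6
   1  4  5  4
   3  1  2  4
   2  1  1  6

14

Cheapest: (0,0)→(1,0)→(2,0)→(2,1)→(3,1)→(3,2)→(3,3)
  1 + 1 + 3 + 1 + 1 + 1 + 6 = 14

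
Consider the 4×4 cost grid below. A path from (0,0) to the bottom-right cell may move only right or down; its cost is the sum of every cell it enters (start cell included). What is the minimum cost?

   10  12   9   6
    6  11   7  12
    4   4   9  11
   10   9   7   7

47

One optimal route is [0,0]→[1,0]→[2,0]→[2,1]→[2,2]→[3,2]→[3,3].
Its cost is 10 + 6 + 4 + 4 + 9 + 7 + 7 = 47.
(Top row then right column would cost 67.)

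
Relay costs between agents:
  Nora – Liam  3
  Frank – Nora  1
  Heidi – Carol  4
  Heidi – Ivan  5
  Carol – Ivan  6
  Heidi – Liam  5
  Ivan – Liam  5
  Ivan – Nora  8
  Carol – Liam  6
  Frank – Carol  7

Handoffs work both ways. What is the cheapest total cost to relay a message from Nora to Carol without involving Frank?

9

Some routes from Nora to Carol avoiding Frank:
Nora→Liam→Ivan→Carol: 3 + 5 + 6 = 14
Nora→Liam→Carol: 3 + 6 = 9
Nora→Liam→Heidi→Carol: 3 + 5 + 4 = 12
Nora→Ivan→Carol: 8 + 6 = 14
Best route has total 9.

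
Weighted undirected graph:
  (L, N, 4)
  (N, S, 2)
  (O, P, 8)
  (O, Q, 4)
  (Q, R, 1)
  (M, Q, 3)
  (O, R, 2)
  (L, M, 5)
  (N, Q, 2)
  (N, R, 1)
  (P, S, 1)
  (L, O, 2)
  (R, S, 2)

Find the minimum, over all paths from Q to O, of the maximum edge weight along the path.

A few of the Q→O routes:
Q → R → O: max(1, 2) = 2
Q → N → R → O: max(2, 1, 2) = 2
Q → N → L → O: max(2, 4, 2) = 4
Q → N → S → R → O: max(2, 2, 2, 2) = 2
The minimum achievable maximum is 2.

2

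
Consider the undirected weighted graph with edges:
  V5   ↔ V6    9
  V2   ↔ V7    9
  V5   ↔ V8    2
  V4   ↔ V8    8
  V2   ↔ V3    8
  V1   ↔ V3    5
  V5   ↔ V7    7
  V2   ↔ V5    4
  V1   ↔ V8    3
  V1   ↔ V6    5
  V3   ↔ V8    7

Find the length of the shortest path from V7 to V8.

9

Some routes from V7 to V8:
V7 -> V5 -> V8: 7 + 2 = 9
V7 -> V5 -> V6 -> V1 -> V8: 7 + 9 + 5 + 3 = 24
V7 -> V2 -> V5 -> V8: 9 + 4 + 2 = 15
V7 -> V2 -> V3 -> V1 -> V8: 9 + 8 + 5 + 3 = 25
V7 -> V2 -> V3 -> V8: 9 + 8 + 7 = 24
Best route has total 9.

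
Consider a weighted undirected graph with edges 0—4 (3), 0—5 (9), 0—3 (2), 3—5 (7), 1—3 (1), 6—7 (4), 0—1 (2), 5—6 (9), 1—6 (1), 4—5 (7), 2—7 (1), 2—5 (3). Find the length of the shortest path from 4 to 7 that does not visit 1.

11

Some routes from 4 to 7 avoiding 1:
4 - 5 - 6 - 7: 7 + 9 + 4 = 20
4 - 0 - 5 - 2 - 7: 3 + 9 + 3 + 1 = 16
4 - 5 - 2 - 7: 7 + 3 + 1 = 11
4 - 0 - 3 - 5 - 2 - 7: 3 + 2 + 7 + 3 + 1 = 16
Shortest: 11.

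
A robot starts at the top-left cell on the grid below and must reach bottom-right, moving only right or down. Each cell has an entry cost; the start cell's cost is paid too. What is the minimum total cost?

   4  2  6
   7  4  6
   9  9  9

25

Cheapest: [0,0] [0,1] [1,1] [1,2] [2,2]
  4 + 2 + 4 + 6 + 9 = 25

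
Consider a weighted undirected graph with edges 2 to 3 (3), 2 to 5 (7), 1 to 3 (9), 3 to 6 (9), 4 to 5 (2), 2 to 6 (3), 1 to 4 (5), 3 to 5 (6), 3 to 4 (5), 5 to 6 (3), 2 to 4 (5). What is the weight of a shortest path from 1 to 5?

7

Comparing a few candidate routes:
1 → 3 → 5: 9 + 6 = 15
1 → 4 → 5: 5 + 2 = 7
1 → 3 → 4 → 5: 9 + 5 + 2 = 16
Shortest: 7.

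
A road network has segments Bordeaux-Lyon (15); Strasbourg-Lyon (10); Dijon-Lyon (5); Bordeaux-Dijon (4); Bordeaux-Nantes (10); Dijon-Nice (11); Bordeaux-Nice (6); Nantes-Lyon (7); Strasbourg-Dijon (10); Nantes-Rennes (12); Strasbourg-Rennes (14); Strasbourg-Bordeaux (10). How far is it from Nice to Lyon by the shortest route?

15

Some routes from Nice to Lyon:
Nice-Dijon-Lyon: 11 + 5 = 16
Nice-Bordeaux-Nantes-Lyon: 6 + 10 + 7 = 23
Nice-Bordeaux-Strasbourg-Lyon: 6 + 10 + 10 = 26
Nice-Bordeaux-Dijon-Lyon: 6 + 4 + 5 = 15
Nice-Bordeaux-Lyon: 6 + 15 = 21
Shortest: 15.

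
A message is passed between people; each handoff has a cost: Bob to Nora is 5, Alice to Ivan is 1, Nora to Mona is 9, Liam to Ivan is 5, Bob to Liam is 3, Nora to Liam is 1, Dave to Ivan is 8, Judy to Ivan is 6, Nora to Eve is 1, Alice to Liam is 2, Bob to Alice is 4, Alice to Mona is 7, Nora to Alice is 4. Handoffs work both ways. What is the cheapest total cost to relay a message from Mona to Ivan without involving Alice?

15

Candidate routes:
Mona→Nora→Bob→Liam→Ivan: 9 + 5 + 3 + 5 = 22
Mona→Nora→Liam→Ivan: 9 + 1 + 5 = 15
The minimum is 15.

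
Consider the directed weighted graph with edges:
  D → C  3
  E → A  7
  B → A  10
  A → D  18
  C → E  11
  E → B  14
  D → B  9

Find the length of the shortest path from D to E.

Paths from D to E:
D - C - E: 3 + 11 = 14
The minimum is 14.

14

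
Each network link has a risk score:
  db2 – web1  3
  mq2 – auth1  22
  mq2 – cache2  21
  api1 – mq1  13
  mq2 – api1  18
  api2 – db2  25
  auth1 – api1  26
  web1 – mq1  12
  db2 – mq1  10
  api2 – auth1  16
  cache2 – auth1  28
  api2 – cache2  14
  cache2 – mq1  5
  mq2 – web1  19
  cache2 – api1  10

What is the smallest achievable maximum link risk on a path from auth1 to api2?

16

Checking several routes:
auth1 -> api2: max(16) = 16
auth1 -> mq2 -> web1 -> mq1 -> api1 -> cache2 -> api2: max(22, 19, 12, 13, 10, 14) = 22
auth1 -> mq2 -> web1 -> mq1 -> cache2 -> api2: max(22, 19, 12, 5, 14) = 22
Smallest bottleneck: 16.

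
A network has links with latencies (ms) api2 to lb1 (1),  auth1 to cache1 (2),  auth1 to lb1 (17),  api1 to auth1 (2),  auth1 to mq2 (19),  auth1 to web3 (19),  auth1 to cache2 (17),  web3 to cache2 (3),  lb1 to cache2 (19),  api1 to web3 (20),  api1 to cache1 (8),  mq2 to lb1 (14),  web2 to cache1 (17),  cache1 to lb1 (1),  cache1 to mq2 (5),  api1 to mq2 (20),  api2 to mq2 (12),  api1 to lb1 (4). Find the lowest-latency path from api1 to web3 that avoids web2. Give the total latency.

Checking several routes:
api1 - auth1 - cache1 - lb1 - cache2 - web3: 2 + 2 + 1 + 19 + 3 = 27
api1 - web3: 20
api1 - auth1 - cache2 - web3: 2 + 17 + 3 = 22
api1 - lb1 - cache1 - auth1 - web3: 4 + 1 + 2 + 19 = 26
api1 - auth1 - web3: 2 + 19 = 21
api1 - lb1 - cache2 - web3: 4 + 19 + 3 = 26
Best route has total 20 ms.

20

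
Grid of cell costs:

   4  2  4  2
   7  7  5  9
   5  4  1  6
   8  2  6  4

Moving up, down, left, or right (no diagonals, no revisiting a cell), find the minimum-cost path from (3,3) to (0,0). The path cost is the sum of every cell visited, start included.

Path [3,3] -> [2,3] -> [2,2] -> [1,2] -> [0,2] -> [0,1] -> [0,0]: 4 + 6 + 1 + 5 + 4 + 2 + 4 = 26.

26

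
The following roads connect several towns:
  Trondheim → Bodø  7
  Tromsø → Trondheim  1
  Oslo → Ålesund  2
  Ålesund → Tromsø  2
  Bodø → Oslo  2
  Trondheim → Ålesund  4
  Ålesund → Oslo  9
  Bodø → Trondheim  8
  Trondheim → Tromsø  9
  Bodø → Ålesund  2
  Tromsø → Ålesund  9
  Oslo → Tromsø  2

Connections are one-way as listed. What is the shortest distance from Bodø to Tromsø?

4

Checking several routes:
Bodø - Oslo - Tromsø: 2 + 2 = 4
Bodø - Ålesund - Oslo - Tromsø: 2 + 9 + 2 = 13
Bodø - Trondheim - Ålesund - Tromsø: 8 + 4 + 2 = 14
Bodø - Oslo - Ålesund - Tromsø: 2 + 2 + 2 = 6
Bodø - Ålesund - Tromsø: 2 + 2 = 4
Shortest: 4.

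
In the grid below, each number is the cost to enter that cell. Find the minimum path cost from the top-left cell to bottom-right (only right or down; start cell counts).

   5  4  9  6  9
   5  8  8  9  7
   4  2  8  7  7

38

Take (0,0) -> (1,0) -> (2,0) -> (2,1) -> (2,2) -> (2,3) -> (2,4) for a total of 5 + 5 + 4 + 2 + 8 + 7 + 7 = 38.
For comparison, the top-then-right route costs 47.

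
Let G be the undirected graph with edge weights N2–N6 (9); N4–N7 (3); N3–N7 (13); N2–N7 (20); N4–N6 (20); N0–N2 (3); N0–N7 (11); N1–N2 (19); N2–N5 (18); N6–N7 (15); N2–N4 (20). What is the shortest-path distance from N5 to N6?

Checking several routes:
N5 -> N2 -> N0 -> N7 -> N6: 18 + 3 + 11 + 15 = 47
N5 -> N2 -> N6: 18 + 9 = 27
N5 -> N2 -> N7 -> N6: 18 + 20 + 15 = 53
Shortest: 27.

27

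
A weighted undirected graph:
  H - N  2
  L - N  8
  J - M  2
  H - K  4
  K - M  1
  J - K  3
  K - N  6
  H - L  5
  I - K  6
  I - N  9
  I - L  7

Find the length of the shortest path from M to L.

10

Checking several routes:
M → K → I → L: 1 + 6 + 7 = 14
M → K → H → L: 1 + 4 + 5 = 10
M → K → N → H → L: 1 + 6 + 2 + 5 = 14
M → J → K → H → L: 2 + 3 + 4 + 5 = 14
M → K → N → L: 1 + 6 + 8 = 15
M → K → H → N → L: 1 + 4 + 2 + 8 = 15
Best route has total 10.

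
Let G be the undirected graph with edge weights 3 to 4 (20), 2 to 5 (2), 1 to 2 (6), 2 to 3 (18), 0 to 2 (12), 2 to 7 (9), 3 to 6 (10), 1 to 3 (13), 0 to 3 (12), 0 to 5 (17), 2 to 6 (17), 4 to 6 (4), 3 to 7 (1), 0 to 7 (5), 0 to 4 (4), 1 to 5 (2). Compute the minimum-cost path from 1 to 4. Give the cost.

A few of the 1→4 routes:
1→2→0→4: 6 + 12 + 4 = 22
1→5→2→0→4: 2 + 2 + 12 + 4 = 20
1→5→2→7→0→4: 2 + 2 + 9 + 5 + 4 = 22
The minimum is 20.

20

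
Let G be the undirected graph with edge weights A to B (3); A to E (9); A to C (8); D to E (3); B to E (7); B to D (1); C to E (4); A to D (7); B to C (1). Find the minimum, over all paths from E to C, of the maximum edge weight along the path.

Checking several routes:
E-D-B-C: max(3, 1, 1) = 3
E-D-A-B-C: max(3, 7, 3, 1) = 7
E-B-D-A-C: max(7, 1, 7, 8) = 8
E-C: max(4) = 4
E-B-C: max(7, 1) = 7
The minimum achievable maximum is 3.

3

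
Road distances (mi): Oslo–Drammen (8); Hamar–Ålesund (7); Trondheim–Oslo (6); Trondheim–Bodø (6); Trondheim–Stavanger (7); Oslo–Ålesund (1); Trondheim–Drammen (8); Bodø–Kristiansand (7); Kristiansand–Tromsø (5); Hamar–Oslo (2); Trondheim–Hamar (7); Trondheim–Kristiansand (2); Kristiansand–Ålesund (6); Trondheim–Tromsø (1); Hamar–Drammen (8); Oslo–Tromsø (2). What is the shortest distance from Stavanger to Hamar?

12

A few of the Stavanger→Hamar routes:
Stavanger → Trondheim → Hamar: 7 + 7 = 14
Stavanger → Trondheim → Oslo → Hamar: 7 + 6 + 2 = 15
Stavanger → Trondheim → Tromsø → Oslo → Ålesund → Hamar: 7 + 1 + 2 + 1 + 7 = 18
Stavanger → Trondheim → Tromsø → Oslo → Hamar: 7 + 1 + 2 + 2 = 12
The minimum is 12 mi.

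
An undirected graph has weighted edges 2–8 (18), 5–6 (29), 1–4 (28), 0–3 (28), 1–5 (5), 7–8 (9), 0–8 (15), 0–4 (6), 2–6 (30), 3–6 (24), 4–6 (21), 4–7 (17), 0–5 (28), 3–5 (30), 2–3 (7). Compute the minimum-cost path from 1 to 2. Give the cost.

Some routes from 1 to 2:
1 -> 5 -> 3 -> 2: 5 + 30 + 7 = 42
1 -> 5 -> 6 -> 2: 5 + 29 + 30 = 64
1 -> 5 -> 6 -> 3 -> 2: 5 + 29 + 24 + 7 = 65
1 -> 5 -> 0 -> 8 -> 2: 5 + 28 + 15 + 18 = 66
The minimum is 42.

42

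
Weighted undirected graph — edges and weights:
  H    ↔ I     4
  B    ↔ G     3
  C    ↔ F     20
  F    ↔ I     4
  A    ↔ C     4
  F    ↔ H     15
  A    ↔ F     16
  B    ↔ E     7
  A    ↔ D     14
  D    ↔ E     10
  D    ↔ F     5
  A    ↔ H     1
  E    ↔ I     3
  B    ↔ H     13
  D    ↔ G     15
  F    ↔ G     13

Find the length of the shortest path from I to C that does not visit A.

24

Comparing a few candidate routes:
I→F→C: 4 + 20 = 24
I→E→B→G→F→C: 3 + 7 + 3 + 13 + 20 = 46
I→E→D→F→C: 3 + 10 + 5 + 20 = 38
I→H→F→C: 4 + 15 + 20 = 39
Best route has total 24.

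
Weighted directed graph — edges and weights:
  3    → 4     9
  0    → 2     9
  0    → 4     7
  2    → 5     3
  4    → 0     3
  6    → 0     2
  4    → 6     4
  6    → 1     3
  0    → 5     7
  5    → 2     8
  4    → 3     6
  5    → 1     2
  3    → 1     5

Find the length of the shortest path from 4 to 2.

A few of the 4→2 routes:
4→6→0→2: 4 + 2 + 9 = 15
4→0→2: 3 + 9 = 12
4→0→5→2: 3 + 7 + 8 = 18
The minimum is 12.

12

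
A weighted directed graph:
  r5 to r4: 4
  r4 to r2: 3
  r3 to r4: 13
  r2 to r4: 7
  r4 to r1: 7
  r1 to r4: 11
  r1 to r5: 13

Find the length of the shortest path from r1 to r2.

14

Candidate routes:
r1 → r5 → r4 → r2: 13 + 4 + 3 = 20
r1 → r4 → r2: 11 + 3 = 14
Shortest: 14.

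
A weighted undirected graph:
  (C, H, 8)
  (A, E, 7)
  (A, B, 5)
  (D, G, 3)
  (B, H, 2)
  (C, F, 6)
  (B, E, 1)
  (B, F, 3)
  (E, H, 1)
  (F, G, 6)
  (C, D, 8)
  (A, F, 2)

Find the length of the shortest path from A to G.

Checking several routes:
A-B-F-G: 5 + 3 + 6 = 14
A-F-G: 2 + 6 = 8
A-E-B-F-G: 7 + 1 + 3 + 6 = 17
Best route has total 8.

8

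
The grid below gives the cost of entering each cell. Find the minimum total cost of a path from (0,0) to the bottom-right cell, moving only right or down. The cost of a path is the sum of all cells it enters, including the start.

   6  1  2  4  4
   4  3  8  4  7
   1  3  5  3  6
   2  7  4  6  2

Take r0c0 -> r0c1 -> r0c2 -> r0c3 -> r1c3 -> r2c3 -> r2c4 -> r3c4 for a total of 6 + 1 + 2 + 4 + 4 + 3 + 6 + 2 = 28.
(Top row then right column would cost 32.)

28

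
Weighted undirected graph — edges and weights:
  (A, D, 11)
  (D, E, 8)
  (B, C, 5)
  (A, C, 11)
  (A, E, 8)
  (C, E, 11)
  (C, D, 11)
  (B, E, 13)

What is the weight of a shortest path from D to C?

11

Comparing a few candidate routes:
D → E → A → C: 8 + 8 + 11 = 27
D → A → C: 11 + 11 = 22
D → E → B → C: 8 + 13 + 5 = 26
D → E → C: 8 + 11 = 19
D → C: 11
The minimum is 11.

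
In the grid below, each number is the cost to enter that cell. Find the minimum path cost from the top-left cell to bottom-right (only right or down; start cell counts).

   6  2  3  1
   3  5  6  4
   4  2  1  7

23

Best path: r0c0 → r0c1 → r0c2 → r0c3 → r1c3 → r2c3
Cost: 6 + 2 + 3 + 1 + 4 + 7 = 23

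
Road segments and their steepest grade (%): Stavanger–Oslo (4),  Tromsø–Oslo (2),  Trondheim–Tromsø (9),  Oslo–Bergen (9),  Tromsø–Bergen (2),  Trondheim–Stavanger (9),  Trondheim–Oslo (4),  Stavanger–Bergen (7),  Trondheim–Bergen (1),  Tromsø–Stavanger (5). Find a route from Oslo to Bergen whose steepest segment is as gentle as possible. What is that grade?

2

Comparing a few candidate routes:
Oslo-Tromsø-Trondheim-Stavanger-Bergen: max(2, 9, 9, 7) = 9
Oslo-Stavanger-Bergen: max(4, 7) = 7
Oslo-Tromsø-Stavanger-Bergen: max(2, 5, 7) = 7
Oslo-Tromsø-Bergen: max(2, 2) = 2
Oslo-Stavanger-Tromsø-Bergen: max(4, 5, 2) = 5
Oslo-Trondheim-Bergen: max(4, 1) = 4
The minimum achievable maximum is 2%.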